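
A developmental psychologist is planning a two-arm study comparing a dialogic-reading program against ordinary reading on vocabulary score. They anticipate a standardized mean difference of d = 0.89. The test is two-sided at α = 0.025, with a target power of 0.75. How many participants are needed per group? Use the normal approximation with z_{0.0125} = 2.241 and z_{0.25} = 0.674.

n = 22 per group

For two independent groups with equal n: n = 2·((z_{α/2} + z_β) / d)².
z_{α/2} + z_β = 2.241 + 0.674 = 2.915.
n = 2 × (2.915 / 0.89)² = 2 × 3.275² = 2 × 10.73 = 21.5.
Round up to the next whole participant.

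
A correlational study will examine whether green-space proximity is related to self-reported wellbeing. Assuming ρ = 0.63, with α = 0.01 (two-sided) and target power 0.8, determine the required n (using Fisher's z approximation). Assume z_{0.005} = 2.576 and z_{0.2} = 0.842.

Fisher's z: C = ½·ln((1+r)/(1−r)) = ½·ln(4.4054) = 0.7414.
n = ((z_{α/2} + z_β)/C)² + 3.
(2.576 + 0.842) / 0.7414 = 3.418 / 0.7414 = 4.610.
n = 4.610² + 3 = 21.25 + 3 = 24.3.
Round up.

n = 25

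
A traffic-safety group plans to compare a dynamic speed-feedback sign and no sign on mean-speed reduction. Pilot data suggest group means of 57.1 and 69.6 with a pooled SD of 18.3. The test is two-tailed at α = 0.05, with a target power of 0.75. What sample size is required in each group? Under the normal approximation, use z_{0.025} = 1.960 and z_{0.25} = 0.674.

Cohen's d = |M₁ − M₂| / SD_pooled = |57.1 − 69.6| / 18.3 = 12.5 / 18.3 = 0.683.
For two independent groups with equal n: n = 2·((z_{α/2} + z_β) / d)².
z_{α/2} + z_β = 1.960 + 0.674 = 2.634.
n = 2 × (2.634 / 0.683)² = 2 × 3.857² = 2 × 14.87 = 29.7.
Round up to the next whole participant.

n = 30 per group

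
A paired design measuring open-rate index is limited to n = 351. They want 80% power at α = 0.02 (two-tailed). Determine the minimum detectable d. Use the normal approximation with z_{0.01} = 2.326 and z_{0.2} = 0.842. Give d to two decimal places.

For a single sample (or paired design) of n = 351: d_min = (z_{α/2} + z_β)/√n.
z-sum = 2.326 + 0.842 = 3.168.
d_min = 3.168 / √351 = 3.168 / 18.735 = 0.169.

d_min ≈ 0.17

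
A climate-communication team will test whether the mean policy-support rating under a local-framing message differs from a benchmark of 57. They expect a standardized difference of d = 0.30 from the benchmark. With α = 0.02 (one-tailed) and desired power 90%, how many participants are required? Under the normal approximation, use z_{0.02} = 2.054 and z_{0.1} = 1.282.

For a one-sample test: n = ((z_{α} + z_β) / d)².
z_{α} + z_β = 2.054 + 1.282 = 3.336.
n = (3.336 / 0.30)² = 11.120² = 123.65.
Round up.

n = 124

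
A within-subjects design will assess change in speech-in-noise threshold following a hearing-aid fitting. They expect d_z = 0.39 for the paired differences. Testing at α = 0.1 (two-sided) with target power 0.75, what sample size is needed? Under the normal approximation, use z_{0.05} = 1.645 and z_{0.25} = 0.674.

n = 36 pairs

For a paired (one-sample on differences) test: n = ((z_{α/2} + z_β) / d)².
z_{α/2} + z_β = 1.645 + 0.674 = 2.319.
n = (2.319 / 0.39)² = 5.946² = 35.36.
Round up.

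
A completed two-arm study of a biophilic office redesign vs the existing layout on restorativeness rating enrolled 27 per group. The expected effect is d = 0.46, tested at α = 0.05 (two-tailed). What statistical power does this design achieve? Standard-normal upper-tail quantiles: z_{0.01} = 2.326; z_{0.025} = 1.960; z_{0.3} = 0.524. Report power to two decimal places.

For two equal groups, power = Φ(d·√(n/2) − z_{α/2}).
d·√(n/2) = 0.46 × √(27/2) = 0.46 × 3.674 = 1.690.
z_β = 1.690 − 1.960 = -0.270.
Power = Φ(-0.270) = 0.394.

power ≈ 0.39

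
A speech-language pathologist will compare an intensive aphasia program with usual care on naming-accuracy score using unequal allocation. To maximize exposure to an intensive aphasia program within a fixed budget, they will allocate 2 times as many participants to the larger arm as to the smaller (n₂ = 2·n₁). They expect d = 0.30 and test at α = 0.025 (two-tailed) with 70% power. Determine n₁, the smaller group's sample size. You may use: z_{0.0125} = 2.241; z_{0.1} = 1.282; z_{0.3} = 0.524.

n₁ = 128

With allocation ratio k = n₂/n₁ = 2, Var(x̄₁−x̄₂) = σ²(1/n₁ + 1/(k·n₁)) = σ²·(k+1)/(k·n₁).
So n₁ = (1 + 1/k)·((z_{α/2} + z_β)/d)² = 1.500 × (2.765/0.30)².
n₁ = 1.500 × 84.95 = 127.4.
Round up: n₁ = 128, giving n₂ = 2 × 128 = 256.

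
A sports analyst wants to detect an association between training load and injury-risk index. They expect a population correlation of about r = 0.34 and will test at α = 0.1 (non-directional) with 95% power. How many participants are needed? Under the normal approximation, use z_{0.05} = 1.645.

n = 90

Fisher's z: C = ½·ln((1+r)/(1−r)) = ½·ln(2.0303) = 0.3541.
n = ((z_{α/2} + z_β)/C)² + 3.
(1.645 + 1.645) / 0.3541 = 3.290 / 0.3541 = 9.291.
n = 9.291² + 3 = 86.33 + 3 = 89.3.
Round up.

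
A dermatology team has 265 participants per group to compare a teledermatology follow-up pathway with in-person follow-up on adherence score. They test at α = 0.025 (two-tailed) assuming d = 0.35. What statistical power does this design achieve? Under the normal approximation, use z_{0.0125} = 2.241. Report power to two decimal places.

For two equal groups, power = Φ(d·√(n/2) − z_{α/2}).
d·√(n/2) = 0.35 × √(265/2) = 0.35 × 11.511 = 4.029.
z_β = 4.029 − 2.241 = 1.788.
Power = Φ(1.788) = 0.963.

power ≈ 0.96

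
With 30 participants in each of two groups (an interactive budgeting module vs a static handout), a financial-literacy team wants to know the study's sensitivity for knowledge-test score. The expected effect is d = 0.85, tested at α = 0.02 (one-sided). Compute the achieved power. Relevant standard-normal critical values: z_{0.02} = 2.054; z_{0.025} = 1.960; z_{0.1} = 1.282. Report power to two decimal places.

power ≈ 0.89

For two equal groups, power = Φ(d·√(n/2) − z_{α}).
d·√(n/2) = 0.85 × √(30/2) = 0.85 × 3.873 = 3.292.
z_β = 3.292 − 2.054 = 1.238.
Power = Φ(1.238) = 0.892.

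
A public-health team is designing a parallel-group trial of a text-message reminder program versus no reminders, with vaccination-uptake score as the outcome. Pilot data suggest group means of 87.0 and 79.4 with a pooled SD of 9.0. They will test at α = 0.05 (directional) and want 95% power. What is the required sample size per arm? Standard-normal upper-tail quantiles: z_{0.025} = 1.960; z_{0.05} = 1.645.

Cohen's d = |M₁ − M₂| / SD_pooled = |87.0 − 79.4| / 9.0 = 7.6 / 9.0 = 0.844.
For two independent groups with equal n: n = 2·((z_{α} + z_β) / d)².
z_{α} + z_β = 1.645 + 1.645 = 3.290.
n = 2 × (3.290 / 0.844)² = 2 × 3.898² = 2 × 15.20 = 30.4.
Round up to the next whole participant.

n = 31 per group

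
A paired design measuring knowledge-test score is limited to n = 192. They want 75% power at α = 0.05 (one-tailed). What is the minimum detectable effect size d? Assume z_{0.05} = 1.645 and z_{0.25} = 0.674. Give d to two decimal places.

For a single sample (or paired design) of n = 192: d_min = (z_{α} + z_β)/√n.
z-sum = 1.645 + 0.674 = 2.319.
d_min = 2.319 / √192 = 2.319 / 13.856 = 0.167.

d_min ≈ 0.17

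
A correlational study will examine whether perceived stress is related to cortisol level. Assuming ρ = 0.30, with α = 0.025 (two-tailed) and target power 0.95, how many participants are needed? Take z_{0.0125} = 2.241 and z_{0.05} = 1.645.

Fisher's z: C = ½·ln((1+r)/(1−r)) = ½·ln(1.8571) = 0.3095.
n = ((z_{α/2} + z_β)/C)² + 3.
(2.241 + 1.645) / 0.3095 = 3.886 / 0.3095 = 12.556.
n = 12.556² + 3 = 157.65 + 3 = 160.6.
Round up.

n = 161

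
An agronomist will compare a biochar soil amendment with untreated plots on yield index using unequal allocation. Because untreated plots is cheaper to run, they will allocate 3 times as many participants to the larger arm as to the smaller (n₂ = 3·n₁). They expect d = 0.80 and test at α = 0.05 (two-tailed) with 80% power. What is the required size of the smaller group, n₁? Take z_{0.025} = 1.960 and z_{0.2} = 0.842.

With allocation ratio k = n₂/n₁ = 3, Var(x̄₁−x̄₂) = σ²(1/n₁ + 1/(k·n₁)) = σ²·(k+1)/(k·n₁).
So n₁ = (1 + 1/k)·((z_{α/2} + z_β)/d)² = 1.333 × (2.802/0.80)².
n₁ = 1.333 × 12.27 = 16.4.
Round up: n₁ = 17, giving n₂ = 3 × 17 = 51.

n₁ = 17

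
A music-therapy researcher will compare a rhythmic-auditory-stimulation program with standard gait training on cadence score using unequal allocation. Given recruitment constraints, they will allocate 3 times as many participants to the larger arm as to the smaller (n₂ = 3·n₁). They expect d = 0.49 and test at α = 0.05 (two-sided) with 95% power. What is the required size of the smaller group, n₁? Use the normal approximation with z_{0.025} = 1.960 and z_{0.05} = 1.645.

With allocation ratio k = n₂/n₁ = 3, Var(x̄₁−x̄₂) = σ²(1/n₁ + 1/(k·n₁)) = σ²·(k+1)/(k·n₁).
So n₁ = (1 + 1/k)·((z_{α/2} + z_β)/d)² = 1.333 × (3.605/0.49)².
n₁ = 1.333 × 54.13 = 72.2.
Round up: n₁ = 73, giving n₂ = 3 × 73 = 219.

n₁ = 73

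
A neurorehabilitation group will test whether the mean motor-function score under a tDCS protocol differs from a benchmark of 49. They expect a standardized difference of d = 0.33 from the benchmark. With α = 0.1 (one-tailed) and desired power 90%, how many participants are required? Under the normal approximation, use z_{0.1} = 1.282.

n = 61

For a one-sample test: n = ((z_{α} + z_β) / d)².
z_{α} + z_β = 1.282 + 1.282 = 2.564.
n = (2.564 / 0.33)² = 7.770² = 60.37.
Round up.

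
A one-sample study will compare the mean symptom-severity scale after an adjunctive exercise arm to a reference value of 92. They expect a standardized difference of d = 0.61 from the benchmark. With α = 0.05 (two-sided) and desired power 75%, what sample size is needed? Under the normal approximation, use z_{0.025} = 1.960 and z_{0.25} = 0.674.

For a one-sample test: n = ((z_{α/2} + z_β) / d)².
z_{α/2} + z_β = 1.960 + 0.674 = 2.634.
n = (2.634 / 0.61)² = 4.318² = 18.65.
Round up.

n = 19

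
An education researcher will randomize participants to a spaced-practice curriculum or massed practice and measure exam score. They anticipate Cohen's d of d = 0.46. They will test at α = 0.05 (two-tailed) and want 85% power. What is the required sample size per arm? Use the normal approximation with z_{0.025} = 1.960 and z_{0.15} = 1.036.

For two independent groups with equal n: n = 2·((z_{α/2} + z_β) / d)².
z_{α/2} + z_β = 1.960 + 1.036 = 2.996.
n = 2 × (2.996 / 0.46)² = 2 × 6.513² = 2 × 42.42 = 84.8.
Round up to the next whole participant.

n = 85 per group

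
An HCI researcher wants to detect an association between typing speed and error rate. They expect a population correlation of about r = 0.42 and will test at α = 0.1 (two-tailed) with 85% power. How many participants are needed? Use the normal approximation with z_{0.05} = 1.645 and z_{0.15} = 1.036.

Fisher's z: C = ½·ln((1+r)/(1−r)) = ½·ln(2.4483) = 0.4477.
n = ((z_{α/2} + z_β)/C)² + 3.
(1.645 + 1.036) / 0.4477 = 2.681 / 0.4477 = 5.988.
n = 5.988² + 3 = 35.86 + 3 = 38.9.
Round up.

n = 39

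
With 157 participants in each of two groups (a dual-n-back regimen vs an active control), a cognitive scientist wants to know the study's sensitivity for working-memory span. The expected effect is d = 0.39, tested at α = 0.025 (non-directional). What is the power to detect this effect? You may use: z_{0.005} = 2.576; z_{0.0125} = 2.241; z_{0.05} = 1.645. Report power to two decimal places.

For two equal groups, power = Φ(d·√(n/2) − z_{α/2}).
d·√(n/2) = 0.39 × √(157/2) = 0.39 × 8.860 = 3.455.
z_β = 3.455 − 2.241 = 1.214.
Power = Φ(1.214) = 0.888.

power ≈ 0.89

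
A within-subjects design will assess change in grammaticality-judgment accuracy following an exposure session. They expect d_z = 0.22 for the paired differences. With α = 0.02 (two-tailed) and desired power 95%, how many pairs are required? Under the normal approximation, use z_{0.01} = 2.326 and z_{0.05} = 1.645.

For a paired (one-sample on differences) test: n = ((z_{α/2} + z_β) / d)².
z_{α/2} + z_β = 2.326 + 1.645 = 3.971.
n = (3.971 / 0.22)² = 18.050² = 325.80.
Round up.

n = 326 pairs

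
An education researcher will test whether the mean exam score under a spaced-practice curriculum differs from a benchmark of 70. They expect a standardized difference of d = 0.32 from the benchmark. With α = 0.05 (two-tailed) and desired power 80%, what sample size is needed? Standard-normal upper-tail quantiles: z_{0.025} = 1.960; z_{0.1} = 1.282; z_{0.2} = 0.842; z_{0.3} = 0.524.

For a one-sample test: n = ((z_{α/2} + z_β) / d)².
z_{α/2} + z_β = 1.960 + 0.842 = 2.802.
n = (2.802 / 0.32)² = 8.756² = 76.67.
Round up.

n = 77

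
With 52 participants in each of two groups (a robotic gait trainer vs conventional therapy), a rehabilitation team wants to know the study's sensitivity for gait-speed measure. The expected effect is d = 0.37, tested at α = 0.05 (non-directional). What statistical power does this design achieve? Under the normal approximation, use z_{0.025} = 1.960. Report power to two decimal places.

power ≈ 0.47

For two equal groups, power = Φ(d·√(n/2) − z_{α/2}).
d·√(n/2) = 0.37 × √(52/2) = 0.37 × 5.099 = 1.887.
z_β = 1.887 − 1.960 = -0.073.
Power = Φ(-0.073) = 0.471.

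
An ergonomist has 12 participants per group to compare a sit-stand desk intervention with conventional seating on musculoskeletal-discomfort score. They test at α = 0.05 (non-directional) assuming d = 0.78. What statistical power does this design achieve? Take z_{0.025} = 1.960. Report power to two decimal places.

For two equal groups, power = Φ(d·√(n/2) − z_{α/2}).
d·√(n/2) = 0.78 × √(12/2) = 0.78 × 2.449 = 1.911.
z_β = 1.911 − 1.960 = -0.049.
Power = Φ(-0.049) = 0.480.

power ≈ 0.48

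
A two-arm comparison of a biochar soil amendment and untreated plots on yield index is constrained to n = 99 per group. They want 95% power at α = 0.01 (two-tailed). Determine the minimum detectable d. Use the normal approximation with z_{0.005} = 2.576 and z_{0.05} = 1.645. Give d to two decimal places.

For two independent groups of n = 99 each: d_min = (z_{α/2} + z_β)·√(2/n).
z-sum = 2.576 + 1.645 = 4.221.
d_min = 4.221 × √(2/99) = 4.221 × 0.1421 = 0.600.

d_min ≈ 0.60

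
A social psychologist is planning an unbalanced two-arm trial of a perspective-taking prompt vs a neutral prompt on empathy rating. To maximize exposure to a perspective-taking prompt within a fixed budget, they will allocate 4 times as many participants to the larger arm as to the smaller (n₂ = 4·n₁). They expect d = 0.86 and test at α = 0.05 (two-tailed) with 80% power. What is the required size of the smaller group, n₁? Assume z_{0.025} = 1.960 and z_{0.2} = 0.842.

n₁ = 14

With allocation ratio k = n₂/n₁ = 4, Var(x̄₁−x̄₂) = σ²(1/n₁ + 1/(k·n₁)) = σ²·(k+1)/(k·n₁).
So n₁ = (1 + 1/k)·((z_{α/2} + z_β)/d)² = 1.250 × (2.802/0.86)².
n₁ = 1.250 × 10.62 = 13.3.
Round up: n₁ = 14, giving n₂ = 4 × 14 = 56.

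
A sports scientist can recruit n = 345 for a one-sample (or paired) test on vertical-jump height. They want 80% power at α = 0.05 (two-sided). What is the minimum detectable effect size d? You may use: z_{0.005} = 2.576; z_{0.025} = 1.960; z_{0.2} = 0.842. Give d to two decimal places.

d_min ≈ 0.15

For a single sample (or paired design) of n = 345: d_min = (z_{α/2} + z_β)/√n.
z-sum = 1.960 + 0.842 = 2.802.
d_min = 2.802 / √345 = 2.802 / 18.574 = 0.151.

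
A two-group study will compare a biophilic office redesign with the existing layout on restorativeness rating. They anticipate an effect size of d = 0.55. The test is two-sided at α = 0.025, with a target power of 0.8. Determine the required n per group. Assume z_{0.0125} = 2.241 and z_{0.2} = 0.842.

For two independent groups with equal n: n = 2·((z_{α/2} + z_β) / d)².
z_{α/2} + z_β = 2.241 + 0.842 = 3.083.
n = 2 × (3.083 / 0.55)² = 2 × 5.605² = 2 × 31.42 = 62.8.
Round up to the next whole participant.

n = 63 per group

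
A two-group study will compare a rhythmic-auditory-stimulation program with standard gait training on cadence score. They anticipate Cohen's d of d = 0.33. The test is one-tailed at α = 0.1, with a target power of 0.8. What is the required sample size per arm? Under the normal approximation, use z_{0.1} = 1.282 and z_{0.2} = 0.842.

n = 83 per group

For two independent groups with equal n: n = 2·((z_{α} + z_β) / d)².
z_{α} + z_β = 1.282 + 0.842 = 2.124.
n = 2 × (2.124 / 0.33)² = 2 × 6.436² = 2 × 41.43 = 82.9.
Round up to the next whole participant.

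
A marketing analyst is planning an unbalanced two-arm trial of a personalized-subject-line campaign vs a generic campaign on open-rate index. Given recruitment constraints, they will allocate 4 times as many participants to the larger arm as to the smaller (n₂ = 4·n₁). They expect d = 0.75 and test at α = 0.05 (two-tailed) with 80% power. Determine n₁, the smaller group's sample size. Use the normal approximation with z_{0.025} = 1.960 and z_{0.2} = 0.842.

With allocation ratio k = n₂/n₁ = 4, Var(x̄₁−x̄₂) = σ²(1/n₁ + 1/(k·n₁)) = σ²·(k+1)/(k·n₁).
So n₁ = (1 + 1/k)·((z_{α/2} + z_β)/d)² = 1.250 × (2.802/0.75)².
n₁ = 1.250 × 13.96 = 17.4.
Round up: n₁ = 18, giving n₂ = 4 × 18 = 72.

n₁ = 18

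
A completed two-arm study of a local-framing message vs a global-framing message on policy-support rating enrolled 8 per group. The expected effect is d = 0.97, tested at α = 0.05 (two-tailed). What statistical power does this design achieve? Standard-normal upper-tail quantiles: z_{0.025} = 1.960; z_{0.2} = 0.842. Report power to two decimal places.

power ≈ 0.49

For two equal groups, power = Φ(d·√(n/2) − z_{α/2}).
d·√(n/2) = 0.97 × √(8/2) = 0.97 × 2.000 = 1.940.
z_β = 1.940 − 1.960 = -0.020.
Power = Φ(-0.020) = 0.492.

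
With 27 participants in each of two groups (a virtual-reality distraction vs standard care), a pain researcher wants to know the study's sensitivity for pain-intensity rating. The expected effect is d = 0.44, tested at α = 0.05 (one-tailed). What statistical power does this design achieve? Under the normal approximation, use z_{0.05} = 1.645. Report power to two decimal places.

power ≈ 0.49

For two equal groups, power = Φ(d·√(n/2) − z_{α}).
d·√(n/2) = 0.44 × √(27/2) = 0.44 × 3.674 = 1.617.
z_β = 1.617 − 1.645 = -0.028.
Power = Φ(-0.028) = 0.489.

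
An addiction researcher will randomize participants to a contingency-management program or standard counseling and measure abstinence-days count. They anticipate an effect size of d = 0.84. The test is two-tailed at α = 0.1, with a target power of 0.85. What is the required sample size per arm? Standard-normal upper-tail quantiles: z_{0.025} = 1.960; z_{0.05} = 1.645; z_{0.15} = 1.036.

n = 21 per group

For two independent groups with equal n: n = 2·((z_{α/2} + z_β) / d)².
z_{α/2} + z_β = 1.645 + 1.036 = 2.681.
n = 2 × (2.681 / 0.84)² = 2 × 3.192² = 2 × 10.19 = 20.4.
Round up to the next whole participant.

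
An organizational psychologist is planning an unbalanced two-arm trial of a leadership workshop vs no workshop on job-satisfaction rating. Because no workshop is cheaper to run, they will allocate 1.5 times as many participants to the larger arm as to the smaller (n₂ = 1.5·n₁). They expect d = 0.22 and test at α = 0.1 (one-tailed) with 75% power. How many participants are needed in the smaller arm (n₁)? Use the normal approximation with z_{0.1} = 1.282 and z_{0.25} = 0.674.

n₁ = 132

With allocation ratio k = n₂/n₁ = 1.5, Var(x̄₁−x̄₂) = σ²(1/n₁ + 1/(k·n₁)) = σ²·(k+1)/(k·n₁).
So n₁ = (1 + 1/k)·((z_{α} + z_β)/d)² = 1.667 × (1.956/0.22)².
n₁ = 1.667 × 79.05 = 131.7.
Round up: n₁ = 132, giving n₂ = 1.5 × 132 = 198.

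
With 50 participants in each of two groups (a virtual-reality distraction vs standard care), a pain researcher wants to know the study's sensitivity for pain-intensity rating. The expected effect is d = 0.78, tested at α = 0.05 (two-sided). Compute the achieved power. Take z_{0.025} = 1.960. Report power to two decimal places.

power ≈ 0.97

For two equal groups, power = Φ(d·√(n/2) − z_{α/2}).
d·√(n/2) = 0.78 × √(50/2) = 0.78 × 5.000 = 3.900.
z_β = 3.900 − 1.960 = 1.940.
Power = Φ(1.940) = 0.974.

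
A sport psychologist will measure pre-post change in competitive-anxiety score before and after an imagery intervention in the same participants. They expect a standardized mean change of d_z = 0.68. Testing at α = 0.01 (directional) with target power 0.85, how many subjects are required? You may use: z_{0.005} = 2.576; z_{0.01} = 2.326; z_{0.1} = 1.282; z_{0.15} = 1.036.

For a paired (one-sample on differences) test: n = ((z_{α} + z_β) / d)².
z_{α} + z_β = 2.326 + 1.036 = 3.362.
n = (3.362 / 0.68)² = 4.944² = 24.44.
Round up.

n = 25 pairs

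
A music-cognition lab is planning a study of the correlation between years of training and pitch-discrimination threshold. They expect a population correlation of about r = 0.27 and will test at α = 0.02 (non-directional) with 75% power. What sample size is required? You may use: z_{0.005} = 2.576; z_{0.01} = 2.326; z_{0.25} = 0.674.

n = 121

Fisher's z: C = ½·ln((1+r)/(1−r)) = ½·ln(1.7397) = 0.2769.
n = ((z_{α/2} + z_β)/C)² + 3.
(2.326 + 0.674) / 0.2769 = 3.000 / 0.2769 = 10.834.
n = 10.834² + 3 = 117.38 + 3 = 120.4.
Round up.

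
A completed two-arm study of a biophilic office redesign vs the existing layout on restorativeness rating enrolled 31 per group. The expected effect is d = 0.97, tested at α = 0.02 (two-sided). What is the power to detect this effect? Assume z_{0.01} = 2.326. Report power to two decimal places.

For two equal groups, power = Φ(d·√(n/2) − z_{α/2}).
d·√(n/2) = 0.97 × √(31/2) = 0.97 × 3.937 = 3.819.
z_β = 3.819 − 2.326 = 1.493.
Power = Φ(1.493) = 0.932.

power ≈ 0.93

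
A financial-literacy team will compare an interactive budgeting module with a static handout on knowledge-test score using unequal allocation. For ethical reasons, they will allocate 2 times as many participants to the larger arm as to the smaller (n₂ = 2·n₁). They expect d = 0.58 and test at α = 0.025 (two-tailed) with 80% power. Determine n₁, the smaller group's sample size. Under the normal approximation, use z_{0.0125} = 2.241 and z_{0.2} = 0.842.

With allocation ratio k = n₂/n₁ = 2, Var(x̄₁−x̄₂) = σ²(1/n₁ + 1/(k·n₁)) = σ²·(k+1)/(k·n₁).
So n₁ = (1 + 1/k)·((z_{α/2} + z_β)/d)² = 1.500 × (3.083/0.58)².
n₁ = 1.500 × 28.25 = 42.4.
Round up: n₁ = 43, giving n₂ = 2 × 43 = 86.

n₁ = 43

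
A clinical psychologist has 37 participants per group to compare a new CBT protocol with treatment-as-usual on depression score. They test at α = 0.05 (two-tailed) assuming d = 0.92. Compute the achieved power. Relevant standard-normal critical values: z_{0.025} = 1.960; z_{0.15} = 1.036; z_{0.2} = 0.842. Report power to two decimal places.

For two equal groups, power = Φ(d·√(n/2) − z_{α/2}).
d·√(n/2) = 0.92 × √(37/2) = 0.92 × 4.301 = 3.957.
z_β = 3.957 − 1.960 = 1.997.
Power = Φ(1.997) = 0.977.

power ≈ 0.98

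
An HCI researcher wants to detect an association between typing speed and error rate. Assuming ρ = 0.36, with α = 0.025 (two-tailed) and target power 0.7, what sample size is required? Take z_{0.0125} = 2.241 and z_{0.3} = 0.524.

n = 57

Fisher's z: C = ½·ln((1+r)/(1−r)) = ½·ln(2.1250) = 0.3769.
n = ((z_{α/2} + z_β)/C)² + 3.
(2.241 + 0.524) / 0.3769 = 2.765 / 0.3769 = 7.336.
n = 7.336² + 3 = 53.82 + 3 = 56.8.
Round up.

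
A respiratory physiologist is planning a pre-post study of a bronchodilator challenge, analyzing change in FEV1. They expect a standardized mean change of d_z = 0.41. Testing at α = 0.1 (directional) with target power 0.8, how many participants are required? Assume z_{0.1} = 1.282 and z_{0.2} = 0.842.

n = 27 pairs

For a paired (one-sample on differences) test: n = ((z_{α} + z_β) / d)².
z_{α} + z_β = 1.282 + 0.842 = 2.124.
n = (2.124 / 0.41)² = 5.180² = 26.84.
Round up.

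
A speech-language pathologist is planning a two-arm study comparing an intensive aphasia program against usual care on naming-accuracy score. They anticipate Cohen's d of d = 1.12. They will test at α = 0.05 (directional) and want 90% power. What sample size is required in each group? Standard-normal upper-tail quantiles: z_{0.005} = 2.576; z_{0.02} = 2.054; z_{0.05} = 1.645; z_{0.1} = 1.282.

For two independent groups with equal n: n = 2·((z_{α} + z_β) / d)².
z_{α} + z_β = 1.645 + 1.282 = 2.927.
n = 2 × (2.927 / 1.12)² = 2 × 2.613² = 2 × 6.83 = 13.7.
Round up to the next whole participant.

n = 14 per group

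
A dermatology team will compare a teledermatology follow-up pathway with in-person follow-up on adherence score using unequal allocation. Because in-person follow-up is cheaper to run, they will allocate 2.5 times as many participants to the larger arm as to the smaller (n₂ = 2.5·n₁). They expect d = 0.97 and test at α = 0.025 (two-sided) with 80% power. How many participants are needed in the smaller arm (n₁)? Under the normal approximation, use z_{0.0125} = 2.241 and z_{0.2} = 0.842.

n₁ = 15

With allocation ratio k = n₂/n₁ = 2.5, Var(x̄₁−x̄₂) = σ²(1/n₁ + 1/(k·n₁)) = σ²·(k+1)/(k·n₁).
So n₁ = (1 + 1/k)·((z_{α/2} + z_β)/d)² = 1.400 × (3.083/0.97)².
n₁ = 1.400 × 10.10 = 14.1.
Round up: n₁ = 15, giving n₂ = ⌈2.5 × 15⌉ = ⌈37.5⌉ = 38.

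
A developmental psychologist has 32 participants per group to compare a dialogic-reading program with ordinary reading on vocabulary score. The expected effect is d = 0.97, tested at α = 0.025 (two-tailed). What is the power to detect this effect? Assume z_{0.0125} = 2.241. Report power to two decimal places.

power ≈ 0.95

For two equal groups, power = Φ(d·√(n/2) − z_{α/2}).
d·√(n/2) = 0.97 × √(32/2) = 0.97 × 4.000 = 3.880.
z_β = 3.880 − 2.241 = 1.639.
Power = Φ(1.639) = 0.949.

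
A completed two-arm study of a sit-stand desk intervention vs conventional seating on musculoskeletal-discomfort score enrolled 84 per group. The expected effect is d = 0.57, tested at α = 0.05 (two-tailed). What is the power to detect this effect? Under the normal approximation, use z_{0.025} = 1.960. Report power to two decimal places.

power ≈ 0.96

For two equal groups, power = Φ(d·√(n/2) − z_{α/2}).
d·√(n/2) = 0.57 × √(84/2) = 0.57 × 6.481 = 3.694.
z_β = 3.694 − 1.960 = 1.734.
Power = Φ(1.734) = 0.959.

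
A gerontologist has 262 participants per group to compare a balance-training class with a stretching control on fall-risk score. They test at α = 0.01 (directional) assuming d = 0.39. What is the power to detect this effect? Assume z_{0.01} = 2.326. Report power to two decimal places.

power ≈ 0.98

For two equal groups, power = Φ(d·√(n/2) − z_{α}).
d·√(n/2) = 0.39 × √(262/2) = 0.39 × 11.446 = 4.464.
z_β = 4.464 − 2.326 = 2.138.
Power = Φ(2.138) = 0.984.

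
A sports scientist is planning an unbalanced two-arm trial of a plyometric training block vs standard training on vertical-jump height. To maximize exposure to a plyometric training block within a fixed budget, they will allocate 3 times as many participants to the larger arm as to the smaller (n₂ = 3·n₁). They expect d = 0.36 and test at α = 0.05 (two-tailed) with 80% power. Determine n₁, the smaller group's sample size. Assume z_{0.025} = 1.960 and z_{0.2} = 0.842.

n₁ = 81

With allocation ratio k = n₂/n₁ = 3, Var(x̄₁−x̄₂) = σ²(1/n₁ + 1/(k·n₁)) = σ²·(k+1)/(k·n₁).
So n₁ = (1 + 1/k)·((z_{α/2} + z_β)/d)² = 1.333 × (2.802/0.36)².
n₁ = 1.333 × 60.58 = 80.8.
Round up: n₁ = 81, giving n₂ = 3 × 81 = 243.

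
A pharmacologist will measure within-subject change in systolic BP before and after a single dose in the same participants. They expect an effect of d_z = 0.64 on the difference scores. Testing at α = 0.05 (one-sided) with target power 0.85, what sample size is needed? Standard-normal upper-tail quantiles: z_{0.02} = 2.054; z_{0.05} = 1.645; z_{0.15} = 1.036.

n = 18 pairs

For a paired (one-sample on differences) test: n = ((z_{α} + z_β) / d)².
z_{α} + z_β = 1.645 + 1.036 = 2.681.
n = (2.681 / 0.64)² = 4.189² = 17.55.
Round up.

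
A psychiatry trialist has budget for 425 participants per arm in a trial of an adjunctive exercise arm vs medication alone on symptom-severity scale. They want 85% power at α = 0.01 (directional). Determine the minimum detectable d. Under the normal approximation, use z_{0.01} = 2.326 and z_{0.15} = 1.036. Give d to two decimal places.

d_min ≈ 0.23

For two independent groups of n = 425 each: d_min = (z_{α} + z_β)·√(2/n).
z-sum = 2.326 + 1.036 = 3.362.
d_min = 3.362 × √(2/425) = 3.362 × 0.0686 = 0.231.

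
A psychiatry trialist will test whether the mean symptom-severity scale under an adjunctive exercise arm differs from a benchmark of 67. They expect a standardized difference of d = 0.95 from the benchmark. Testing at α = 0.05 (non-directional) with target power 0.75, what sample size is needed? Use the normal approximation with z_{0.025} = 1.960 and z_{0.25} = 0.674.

n = 8

For a one-sample test: n = ((z_{α/2} + z_β) / d)².
z_{α/2} + z_β = 1.960 + 0.674 = 2.634.
n = (2.634 / 0.95)² = 2.773² = 7.69.
Round up.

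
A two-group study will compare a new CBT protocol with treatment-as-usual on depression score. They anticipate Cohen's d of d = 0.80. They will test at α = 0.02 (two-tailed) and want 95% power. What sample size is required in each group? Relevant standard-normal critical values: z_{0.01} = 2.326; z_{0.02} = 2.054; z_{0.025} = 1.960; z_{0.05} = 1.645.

For two independent groups with equal n: n = 2·((z_{α/2} + z_β) / d)².
z_{α/2} + z_β = 2.326 + 1.645 = 3.971.
n = 2 × (3.971 / 0.80)² = 2 × 4.964² = 2 × 24.64 = 49.3.
Round up to the next whole participant.

n = 50 per group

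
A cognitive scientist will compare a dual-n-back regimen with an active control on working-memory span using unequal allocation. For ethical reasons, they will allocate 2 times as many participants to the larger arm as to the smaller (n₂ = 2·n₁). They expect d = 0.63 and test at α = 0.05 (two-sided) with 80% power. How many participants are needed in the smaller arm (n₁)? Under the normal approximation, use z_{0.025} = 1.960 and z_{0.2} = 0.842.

With allocation ratio k = n₂/n₁ = 2, Var(x̄₁−x̄₂) = σ²(1/n₁ + 1/(k·n₁)) = σ²·(k+1)/(k·n₁).
So n₁ = (1 + 1/k)·((z_{α/2} + z_β)/d)² = 1.500 × (2.802/0.63)².
n₁ = 1.500 × 19.78 = 29.7.
Round up: n₁ = 30, giving n₂ = 2 × 30 = 60.

n₁ = 30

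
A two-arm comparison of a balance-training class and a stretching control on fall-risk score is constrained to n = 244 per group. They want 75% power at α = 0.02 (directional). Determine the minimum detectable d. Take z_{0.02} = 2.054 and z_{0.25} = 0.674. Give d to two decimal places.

d_min ≈ 0.25

For two independent groups of n = 244 each: d_min = (z_{α} + z_β)·√(2/n).
z-sum = 2.054 + 0.674 = 2.728.
d_min = 2.728 × √(2/244) = 2.728 × 0.0905 = 0.247.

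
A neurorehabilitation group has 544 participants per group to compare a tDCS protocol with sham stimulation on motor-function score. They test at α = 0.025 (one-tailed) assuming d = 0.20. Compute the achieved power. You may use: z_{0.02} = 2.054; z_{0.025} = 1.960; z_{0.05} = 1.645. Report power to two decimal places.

power ≈ 0.91

For two equal groups, power = Φ(d·√(n/2) − z_{α}).
d·√(n/2) = 0.20 × √(544/2) = 0.20 × 16.492 = 3.298.
z_β = 3.298 − 1.960 = 1.338.
Power = Φ(1.338) = 0.910.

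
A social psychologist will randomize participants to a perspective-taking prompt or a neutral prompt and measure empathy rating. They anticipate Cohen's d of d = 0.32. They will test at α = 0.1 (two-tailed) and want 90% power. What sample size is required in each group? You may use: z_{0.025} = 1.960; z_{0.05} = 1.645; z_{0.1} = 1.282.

For two independent groups with equal n: n = 2·((z_{α/2} + z_β) / d)².
z_{α/2} + z_β = 1.645 + 1.282 = 2.927.
n = 2 × (2.927 / 0.32)² = 2 × 9.147² = 2 × 83.67 = 167.3.
Round up to the next whole participant.

n = 168 per group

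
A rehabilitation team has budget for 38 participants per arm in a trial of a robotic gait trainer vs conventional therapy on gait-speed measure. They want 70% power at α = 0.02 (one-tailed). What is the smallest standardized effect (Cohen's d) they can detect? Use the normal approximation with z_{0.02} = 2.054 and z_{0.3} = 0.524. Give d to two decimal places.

d_min ≈ 0.59

For two independent groups of n = 38 each: d_min = (z_{α} + z_β)·√(2/n).
z-sum = 2.054 + 0.524 = 2.578.
d_min = 2.578 × √(2/38) = 2.578 × 0.2294 = 0.591.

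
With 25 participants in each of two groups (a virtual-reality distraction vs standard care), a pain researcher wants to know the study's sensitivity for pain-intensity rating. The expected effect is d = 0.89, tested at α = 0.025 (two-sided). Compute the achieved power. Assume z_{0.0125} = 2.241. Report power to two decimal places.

For two equal groups, power = Φ(d·√(n/2) − z_{α/2}).
d·√(n/2) = 0.89 × √(25/2) = 0.89 × 3.536 = 3.147.
z_β = 3.147 − 2.241 = 0.906.
Power = Φ(0.906) = 0.817.

power ≈ 0.82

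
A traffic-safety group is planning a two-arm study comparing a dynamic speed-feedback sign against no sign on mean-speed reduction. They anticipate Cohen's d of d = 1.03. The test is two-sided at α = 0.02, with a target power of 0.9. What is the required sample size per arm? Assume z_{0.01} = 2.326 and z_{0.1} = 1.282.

For two independent groups with equal n: n = 2·((z_{α/2} + z_β) / d)².
z_{α/2} + z_β = 2.326 + 1.282 = 3.608.
n = 2 × (3.608 / 1.03)² = 2 × 3.503² = 2 × 12.27 = 24.5.
Round up to the next whole participant.

n = 25 per group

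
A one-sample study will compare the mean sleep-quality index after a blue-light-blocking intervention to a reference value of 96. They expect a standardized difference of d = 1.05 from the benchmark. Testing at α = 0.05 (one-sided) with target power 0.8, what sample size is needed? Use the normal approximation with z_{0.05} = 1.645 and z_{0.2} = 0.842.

n = 6

For a one-sample test: n = ((z_{α} + z_β) / d)².
z_{α} + z_β = 1.645 + 0.842 = 2.487.
n = (2.487 / 1.05)² = 2.369² = 5.61.
Round up.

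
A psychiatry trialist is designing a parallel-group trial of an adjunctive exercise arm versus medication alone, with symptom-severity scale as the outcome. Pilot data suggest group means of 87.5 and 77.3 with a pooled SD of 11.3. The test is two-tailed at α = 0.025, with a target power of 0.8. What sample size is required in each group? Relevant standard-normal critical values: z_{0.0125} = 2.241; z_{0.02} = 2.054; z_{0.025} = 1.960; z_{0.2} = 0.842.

n = 24 per group

Cohen's d = |M₁ − M₂| / SD_pooled = |87.5 − 77.3| / 11.3 = 10.2 / 11.3 = 0.903.
For two independent groups with equal n: n = 2·((z_{α/2} + z_β) / d)².
z_{α/2} + z_β = 2.241 + 0.842 = 3.083.
n = 2 × (3.083 / 0.903)² = 2 × 3.414² = 2 × 11.66 = 23.3.
Round up to the next whole participant.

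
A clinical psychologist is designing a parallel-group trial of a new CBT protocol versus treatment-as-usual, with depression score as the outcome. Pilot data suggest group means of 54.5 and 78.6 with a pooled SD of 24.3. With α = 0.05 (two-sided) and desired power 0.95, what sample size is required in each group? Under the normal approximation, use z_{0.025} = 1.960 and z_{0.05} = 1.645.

Cohen's d = |M₁ − M₂| / SD_pooled = |54.5 − 78.6| / 24.3 = 24.1 / 24.3 = 0.992.
For two independent groups with equal n: n = 2·((z_{α/2} + z_β) / d)².
z_{α/2} + z_β = 1.960 + 1.645 = 3.605.
n = 2 × (3.605 / 0.992)² = 2 × 3.634² = 2 × 13.21 = 26.4.
Round up to the next whole participant.

n = 27 per group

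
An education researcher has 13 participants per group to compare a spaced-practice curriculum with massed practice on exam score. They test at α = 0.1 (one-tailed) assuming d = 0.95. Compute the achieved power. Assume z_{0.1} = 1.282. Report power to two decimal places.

For two equal groups, power = Φ(d·√(n/2) − z_{α}).
d·√(n/2) = 0.95 × √(13/2) = 0.95 × 2.550 = 2.422.
z_β = 2.422 − 1.282 = 1.140.
Power = Φ(1.140) = 0.873.

power ≈ 0.87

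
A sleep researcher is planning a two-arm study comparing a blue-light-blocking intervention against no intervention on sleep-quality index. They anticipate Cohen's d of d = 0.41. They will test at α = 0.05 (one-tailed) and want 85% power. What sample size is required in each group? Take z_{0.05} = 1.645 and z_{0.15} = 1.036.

n = 86 per group

For two independent groups with equal n: n = 2·((z_{α} + z_β) / d)².
z_{α} + z_β = 1.645 + 1.036 = 2.681.
n = 2 × (2.681 / 0.41)² = 2 × 6.539² = 2 × 42.76 = 85.5.
Round up to the next whole participant.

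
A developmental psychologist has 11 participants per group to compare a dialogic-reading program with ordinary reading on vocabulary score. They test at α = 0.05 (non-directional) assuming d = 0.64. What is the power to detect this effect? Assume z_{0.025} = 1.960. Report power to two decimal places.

power ≈ 0.32

For two equal groups, power = Φ(d·√(n/2) − z_{α/2}).
d·√(n/2) = 0.64 × √(11/2) = 0.64 × 2.345 = 1.501.
z_β = 1.501 − 1.960 = -0.459.
Power = Φ(-0.459) = 0.323.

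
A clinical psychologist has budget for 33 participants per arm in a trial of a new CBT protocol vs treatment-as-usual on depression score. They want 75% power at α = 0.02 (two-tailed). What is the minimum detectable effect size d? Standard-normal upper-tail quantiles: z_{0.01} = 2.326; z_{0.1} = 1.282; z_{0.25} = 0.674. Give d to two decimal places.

For two independent groups of n = 33 each: d_min = (z_{α/2} + z_β)·√(2/n).
z-sum = 2.326 + 0.674 = 3.000.
d_min = 3.000 × √(2/33) = 3.000 × 0.2462 = 0.739.

d_min ≈ 0.74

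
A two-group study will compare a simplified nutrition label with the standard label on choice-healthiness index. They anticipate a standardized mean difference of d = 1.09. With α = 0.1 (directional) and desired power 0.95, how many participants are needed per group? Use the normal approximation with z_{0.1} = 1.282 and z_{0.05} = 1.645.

For two independent groups with equal n: n = 2·((z_{α} + z_β) / d)².
z_{α} + z_β = 1.282 + 1.645 = 2.927.
n = 2 × (2.927 / 1.09)² = 2 × 2.685² = 2 × 7.21 = 14.4.
Round up to the next whole participant.

n = 15 per group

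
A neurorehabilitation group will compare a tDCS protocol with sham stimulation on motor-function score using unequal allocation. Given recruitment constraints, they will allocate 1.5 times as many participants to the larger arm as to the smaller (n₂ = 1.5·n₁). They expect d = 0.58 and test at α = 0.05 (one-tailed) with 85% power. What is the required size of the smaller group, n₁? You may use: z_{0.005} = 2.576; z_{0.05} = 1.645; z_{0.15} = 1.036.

With allocation ratio k = n₂/n₁ = 1.5, Var(x̄₁−x̄₂) = σ²(1/n₁ + 1/(k·n₁)) = σ²·(k+1)/(k·n₁).
So n₁ = (1 + 1/k)·((z_{α} + z_β)/d)² = 1.667 × (2.681/0.58)².
n₁ = 1.667 × 21.37 = 35.6.
Round up: n₁ = 36, giving n₂ = 1.5 × 36 = 54.

n₁ = 36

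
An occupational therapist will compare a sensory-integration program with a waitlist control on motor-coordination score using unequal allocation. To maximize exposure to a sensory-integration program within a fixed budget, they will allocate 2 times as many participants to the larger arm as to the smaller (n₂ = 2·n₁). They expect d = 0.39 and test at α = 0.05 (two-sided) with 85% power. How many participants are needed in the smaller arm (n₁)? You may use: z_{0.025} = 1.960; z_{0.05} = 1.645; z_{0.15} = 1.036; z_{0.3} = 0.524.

With allocation ratio k = n₂/n₁ = 2, Var(x̄₁−x̄₂) = σ²(1/n₁ + 1/(k·n₁)) = σ²·(k+1)/(k·n₁).
So n₁ = (1 + 1/k)·((z_{α/2} + z_β)/d)² = 1.500 × (2.996/0.39)².
n₁ = 1.500 × 59.01 = 88.5.
Round up: n₁ = 89, giving n₂ = 2 × 89 = 178.

n₁ = 89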